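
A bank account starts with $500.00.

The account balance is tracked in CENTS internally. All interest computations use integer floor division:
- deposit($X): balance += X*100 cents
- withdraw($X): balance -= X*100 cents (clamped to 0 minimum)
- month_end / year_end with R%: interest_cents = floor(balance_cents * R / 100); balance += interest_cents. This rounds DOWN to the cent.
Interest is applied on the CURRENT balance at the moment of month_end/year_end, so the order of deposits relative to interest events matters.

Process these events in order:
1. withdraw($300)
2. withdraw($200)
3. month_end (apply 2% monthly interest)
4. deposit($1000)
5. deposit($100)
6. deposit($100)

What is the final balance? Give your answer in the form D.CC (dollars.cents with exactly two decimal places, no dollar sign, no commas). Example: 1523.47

After 1 (withdraw($300)): balance=$200.00 total_interest=$0.00
After 2 (withdraw($200)): balance=$0.00 total_interest=$0.00
After 3 (month_end (apply 2% monthly interest)): balance=$0.00 total_interest=$0.00
After 4 (deposit($1000)): balance=$1000.00 total_interest=$0.00
After 5 (deposit($100)): balance=$1100.00 total_interest=$0.00
After 6 (deposit($100)): balance=$1200.00 total_interest=$0.00

Answer: 1200.00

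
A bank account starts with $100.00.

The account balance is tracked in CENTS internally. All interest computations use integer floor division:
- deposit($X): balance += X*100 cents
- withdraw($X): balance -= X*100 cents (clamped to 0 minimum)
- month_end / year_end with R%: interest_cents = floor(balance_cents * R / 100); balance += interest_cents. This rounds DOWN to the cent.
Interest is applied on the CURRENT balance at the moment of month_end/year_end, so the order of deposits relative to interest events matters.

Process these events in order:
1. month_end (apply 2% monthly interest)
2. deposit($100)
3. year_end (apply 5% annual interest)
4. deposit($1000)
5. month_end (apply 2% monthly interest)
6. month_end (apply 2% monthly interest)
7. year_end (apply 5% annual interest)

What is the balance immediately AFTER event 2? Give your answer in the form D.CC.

After 1 (month_end (apply 2% monthly interest)): balance=$102.00 total_interest=$2.00
After 2 (deposit($100)): balance=$202.00 total_interest=$2.00

Answer: 202.00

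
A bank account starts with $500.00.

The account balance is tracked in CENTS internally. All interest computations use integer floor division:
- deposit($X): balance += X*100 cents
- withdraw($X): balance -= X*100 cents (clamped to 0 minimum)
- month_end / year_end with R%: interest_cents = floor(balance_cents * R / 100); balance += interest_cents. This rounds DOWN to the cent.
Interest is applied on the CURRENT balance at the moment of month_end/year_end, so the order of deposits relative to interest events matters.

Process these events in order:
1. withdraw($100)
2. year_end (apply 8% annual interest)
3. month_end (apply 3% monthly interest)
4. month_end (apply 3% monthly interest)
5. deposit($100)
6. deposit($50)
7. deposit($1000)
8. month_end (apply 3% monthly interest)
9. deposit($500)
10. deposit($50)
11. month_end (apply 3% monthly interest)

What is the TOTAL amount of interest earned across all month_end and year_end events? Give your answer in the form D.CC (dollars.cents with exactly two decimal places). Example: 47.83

Answer: 172.73

Derivation:
After 1 (withdraw($100)): balance=$400.00 total_interest=$0.00
After 2 (year_end (apply 8% annual interest)): balance=$432.00 total_interest=$32.00
After 3 (month_end (apply 3% monthly interest)): balance=$444.96 total_interest=$44.96
After 4 (month_end (apply 3% monthly interest)): balance=$458.30 total_interest=$58.30
After 5 (deposit($100)): balance=$558.30 total_interest=$58.30
After 6 (deposit($50)): balance=$608.30 total_interest=$58.30
After 7 (deposit($1000)): balance=$1608.30 total_interest=$58.30
After 8 (month_end (apply 3% monthly interest)): balance=$1656.54 total_interest=$106.54
After 9 (deposit($500)): balance=$2156.54 total_interest=$106.54
After 10 (deposit($50)): balance=$2206.54 total_interest=$106.54
After 11 (month_end (apply 3% monthly interest)): balance=$2272.73 total_interest=$172.73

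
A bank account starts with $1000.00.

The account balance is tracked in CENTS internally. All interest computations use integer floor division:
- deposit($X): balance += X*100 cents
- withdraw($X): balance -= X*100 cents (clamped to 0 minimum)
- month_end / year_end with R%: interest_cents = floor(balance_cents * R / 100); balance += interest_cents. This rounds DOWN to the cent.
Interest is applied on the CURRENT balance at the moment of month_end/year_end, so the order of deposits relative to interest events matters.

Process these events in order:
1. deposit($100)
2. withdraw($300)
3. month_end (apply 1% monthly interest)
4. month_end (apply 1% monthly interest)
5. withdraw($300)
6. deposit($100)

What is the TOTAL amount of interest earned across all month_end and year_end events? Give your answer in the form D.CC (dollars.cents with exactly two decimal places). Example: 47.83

Answer: 16.08

Derivation:
After 1 (deposit($100)): balance=$1100.00 total_interest=$0.00
After 2 (withdraw($300)): balance=$800.00 total_interest=$0.00
After 3 (month_end (apply 1% monthly interest)): balance=$808.00 total_interest=$8.00
After 4 (month_end (apply 1% monthly interest)): balance=$816.08 total_interest=$16.08
After 5 (withdraw($300)): balance=$516.08 total_interest=$16.08
After 6 (deposit($100)): balance=$616.08 total_interest=$16.08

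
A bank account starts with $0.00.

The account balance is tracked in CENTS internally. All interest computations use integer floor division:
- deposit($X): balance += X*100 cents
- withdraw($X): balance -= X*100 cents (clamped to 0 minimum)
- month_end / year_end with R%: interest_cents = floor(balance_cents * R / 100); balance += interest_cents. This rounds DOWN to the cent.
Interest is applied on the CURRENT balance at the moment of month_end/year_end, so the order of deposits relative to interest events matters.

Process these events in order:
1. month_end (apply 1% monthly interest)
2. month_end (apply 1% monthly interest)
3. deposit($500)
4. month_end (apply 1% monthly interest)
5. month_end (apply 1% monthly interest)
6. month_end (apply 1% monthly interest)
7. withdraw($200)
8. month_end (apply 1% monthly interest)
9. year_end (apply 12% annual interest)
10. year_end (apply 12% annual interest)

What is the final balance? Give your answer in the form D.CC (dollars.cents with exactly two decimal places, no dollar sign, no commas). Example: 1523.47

After 1 (month_end (apply 1% monthly interest)): balance=$0.00 total_interest=$0.00
After 2 (month_end (apply 1% monthly interest)): balance=$0.00 total_interest=$0.00
After 3 (deposit($500)): balance=$500.00 total_interest=$0.00
After 4 (month_end (apply 1% monthly interest)): balance=$505.00 total_interest=$5.00
After 5 (month_end (apply 1% monthly interest)): balance=$510.05 total_interest=$10.05
After 6 (month_end (apply 1% monthly interest)): balance=$515.15 total_interest=$15.15
After 7 (withdraw($200)): balance=$315.15 total_interest=$15.15
After 8 (month_end (apply 1% monthly interest)): balance=$318.30 total_interest=$18.30
After 9 (year_end (apply 12% annual interest)): balance=$356.49 total_interest=$56.49
After 10 (year_end (apply 12% annual interest)): balance=$399.26 total_interest=$99.26

Answer: 399.26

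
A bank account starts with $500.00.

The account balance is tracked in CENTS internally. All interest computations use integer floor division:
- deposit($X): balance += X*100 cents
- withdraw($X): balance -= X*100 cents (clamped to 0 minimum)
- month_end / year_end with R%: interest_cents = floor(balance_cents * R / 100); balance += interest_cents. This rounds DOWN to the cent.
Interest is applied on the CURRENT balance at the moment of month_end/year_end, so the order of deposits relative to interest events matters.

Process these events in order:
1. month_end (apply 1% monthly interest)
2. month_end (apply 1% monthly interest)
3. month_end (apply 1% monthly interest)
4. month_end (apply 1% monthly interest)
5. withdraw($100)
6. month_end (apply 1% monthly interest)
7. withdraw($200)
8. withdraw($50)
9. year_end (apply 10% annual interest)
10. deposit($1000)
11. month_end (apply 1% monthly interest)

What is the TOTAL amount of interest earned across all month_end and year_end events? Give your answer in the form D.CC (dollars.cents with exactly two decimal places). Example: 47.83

Answer: 53.86

Derivation:
After 1 (month_end (apply 1% monthly interest)): balance=$505.00 total_interest=$5.00
After 2 (month_end (apply 1% monthly interest)): balance=$510.05 total_interest=$10.05
After 3 (month_end (apply 1% monthly interest)): balance=$515.15 total_interest=$15.15
After 4 (month_end (apply 1% monthly interest)): balance=$520.30 total_interest=$20.30
After 5 (withdraw($100)): balance=$420.30 total_interest=$20.30
After 6 (month_end (apply 1% monthly interest)): balance=$424.50 total_interest=$24.50
After 7 (withdraw($200)): balance=$224.50 total_interest=$24.50
After 8 (withdraw($50)): balance=$174.50 total_interest=$24.50
After 9 (year_end (apply 10% annual interest)): balance=$191.95 total_interest=$41.95
After 10 (deposit($1000)): balance=$1191.95 total_interest=$41.95
After 11 (month_end (apply 1% monthly interest)): balance=$1203.86 total_interest=$53.86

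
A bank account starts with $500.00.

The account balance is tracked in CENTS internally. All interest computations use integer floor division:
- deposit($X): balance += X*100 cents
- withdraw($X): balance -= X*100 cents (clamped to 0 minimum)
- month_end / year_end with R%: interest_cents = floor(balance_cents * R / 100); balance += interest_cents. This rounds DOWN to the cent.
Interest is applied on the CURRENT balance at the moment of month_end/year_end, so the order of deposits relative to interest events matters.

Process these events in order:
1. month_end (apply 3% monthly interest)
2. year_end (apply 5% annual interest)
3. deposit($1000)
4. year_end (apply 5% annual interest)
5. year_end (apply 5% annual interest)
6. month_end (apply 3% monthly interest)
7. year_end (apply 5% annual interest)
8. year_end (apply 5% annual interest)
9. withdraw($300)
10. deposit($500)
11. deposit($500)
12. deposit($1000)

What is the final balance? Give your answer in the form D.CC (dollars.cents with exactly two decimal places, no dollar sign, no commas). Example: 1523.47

After 1 (month_end (apply 3% monthly interest)): balance=$515.00 total_interest=$15.00
After 2 (year_end (apply 5% annual interest)): balance=$540.75 total_interest=$40.75
After 3 (deposit($1000)): balance=$1540.75 total_interest=$40.75
After 4 (year_end (apply 5% annual interest)): balance=$1617.78 total_interest=$117.78
After 5 (year_end (apply 5% annual interest)): balance=$1698.66 total_interest=$198.66
After 6 (month_end (apply 3% monthly interest)): balance=$1749.61 total_interest=$249.61
After 7 (year_end (apply 5% annual interest)): balance=$1837.09 total_interest=$337.09
After 8 (year_end (apply 5% annual interest)): balance=$1928.94 total_interest=$428.94
After 9 (withdraw($300)): balance=$1628.94 total_interest=$428.94
After 10 (deposit($500)): balance=$2128.94 total_interest=$428.94
After 11 (deposit($500)): balance=$2628.94 total_interest=$428.94
After 12 (deposit($1000)): balance=$3628.94 total_interest=$428.94

Answer: 3628.94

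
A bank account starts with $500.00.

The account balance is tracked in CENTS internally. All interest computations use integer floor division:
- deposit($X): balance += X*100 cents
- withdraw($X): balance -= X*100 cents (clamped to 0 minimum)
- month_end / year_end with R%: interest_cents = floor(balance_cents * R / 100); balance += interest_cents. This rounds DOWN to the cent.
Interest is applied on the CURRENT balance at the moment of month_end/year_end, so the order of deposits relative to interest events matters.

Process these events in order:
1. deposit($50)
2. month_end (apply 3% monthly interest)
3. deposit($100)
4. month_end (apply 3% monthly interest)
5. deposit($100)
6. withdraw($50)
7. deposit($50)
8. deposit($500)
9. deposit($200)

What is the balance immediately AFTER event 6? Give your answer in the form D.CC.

After 1 (deposit($50)): balance=$550.00 total_interest=$0.00
After 2 (month_end (apply 3% monthly interest)): balance=$566.50 total_interest=$16.50
After 3 (deposit($100)): balance=$666.50 total_interest=$16.50
After 4 (month_end (apply 3% monthly interest)): balance=$686.49 total_interest=$36.49
After 5 (deposit($100)): balance=$786.49 total_interest=$36.49
After 6 (withdraw($50)): balance=$736.49 total_interest=$36.49

Answer: 736.49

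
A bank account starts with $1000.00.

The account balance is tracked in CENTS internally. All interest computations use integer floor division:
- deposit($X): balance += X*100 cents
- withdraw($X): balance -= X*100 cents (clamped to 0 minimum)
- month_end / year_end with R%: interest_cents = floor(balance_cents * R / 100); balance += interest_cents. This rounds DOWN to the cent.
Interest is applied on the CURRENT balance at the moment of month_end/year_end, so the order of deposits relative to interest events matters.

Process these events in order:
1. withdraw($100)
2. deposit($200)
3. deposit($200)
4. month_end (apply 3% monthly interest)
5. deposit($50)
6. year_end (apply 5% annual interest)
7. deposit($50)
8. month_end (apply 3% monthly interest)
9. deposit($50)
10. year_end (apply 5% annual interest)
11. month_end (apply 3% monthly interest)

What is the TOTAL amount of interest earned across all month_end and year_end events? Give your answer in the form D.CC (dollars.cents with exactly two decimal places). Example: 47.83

Answer: 284.39

Derivation:
After 1 (withdraw($100)): balance=$900.00 total_interest=$0.00
After 2 (deposit($200)): balance=$1100.00 total_interest=$0.00
After 3 (deposit($200)): balance=$1300.00 total_interest=$0.00
After 4 (month_end (apply 3% monthly interest)): balance=$1339.00 total_interest=$39.00
After 5 (deposit($50)): balance=$1389.00 total_interest=$39.00
After 6 (year_end (apply 5% annual interest)): balance=$1458.45 total_interest=$108.45
After 7 (deposit($50)): balance=$1508.45 total_interest=$108.45
After 8 (month_end (apply 3% monthly interest)): balance=$1553.70 total_interest=$153.70
After 9 (deposit($50)): balance=$1603.70 total_interest=$153.70
After 10 (year_end (apply 5% annual interest)): balance=$1683.88 total_interest=$233.88
After 11 (month_end (apply 3% monthly interest)): balance=$1734.39 total_interest=$284.39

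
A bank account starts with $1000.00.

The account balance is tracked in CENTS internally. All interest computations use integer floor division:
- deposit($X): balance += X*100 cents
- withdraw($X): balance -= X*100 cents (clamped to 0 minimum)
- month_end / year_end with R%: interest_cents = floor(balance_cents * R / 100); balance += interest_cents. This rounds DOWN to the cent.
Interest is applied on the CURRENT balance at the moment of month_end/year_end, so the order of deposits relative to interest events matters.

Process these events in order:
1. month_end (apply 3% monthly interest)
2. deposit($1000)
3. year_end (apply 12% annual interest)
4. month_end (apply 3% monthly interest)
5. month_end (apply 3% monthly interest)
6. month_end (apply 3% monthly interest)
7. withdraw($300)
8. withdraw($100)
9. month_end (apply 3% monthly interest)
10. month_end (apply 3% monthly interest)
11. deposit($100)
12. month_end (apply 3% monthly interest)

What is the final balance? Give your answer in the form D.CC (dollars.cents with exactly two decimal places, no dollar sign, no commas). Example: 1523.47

After 1 (month_end (apply 3% monthly interest)): balance=$1030.00 total_interest=$30.00
After 2 (deposit($1000)): balance=$2030.00 total_interest=$30.00
After 3 (year_end (apply 12% annual interest)): balance=$2273.60 total_interest=$273.60
After 4 (month_end (apply 3% monthly interest)): balance=$2341.80 total_interest=$341.80
After 5 (month_end (apply 3% monthly interest)): balance=$2412.05 total_interest=$412.05
After 6 (month_end (apply 3% monthly interest)): balance=$2484.41 total_interest=$484.41
After 7 (withdraw($300)): balance=$2184.41 total_interest=$484.41
After 8 (withdraw($100)): balance=$2084.41 total_interest=$484.41
After 9 (month_end (apply 3% monthly interest)): balance=$2146.94 total_interest=$546.94
After 10 (month_end (apply 3% monthly interest)): balance=$2211.34 total_interest=$611.34
After 11 (deposit($100)): balance=$2311.34 total_interest=$611.34
After 12 (month_end (apply 3% monthly interest)): balance=$2380.68 total_interest=$680.68

Answer: 2380.68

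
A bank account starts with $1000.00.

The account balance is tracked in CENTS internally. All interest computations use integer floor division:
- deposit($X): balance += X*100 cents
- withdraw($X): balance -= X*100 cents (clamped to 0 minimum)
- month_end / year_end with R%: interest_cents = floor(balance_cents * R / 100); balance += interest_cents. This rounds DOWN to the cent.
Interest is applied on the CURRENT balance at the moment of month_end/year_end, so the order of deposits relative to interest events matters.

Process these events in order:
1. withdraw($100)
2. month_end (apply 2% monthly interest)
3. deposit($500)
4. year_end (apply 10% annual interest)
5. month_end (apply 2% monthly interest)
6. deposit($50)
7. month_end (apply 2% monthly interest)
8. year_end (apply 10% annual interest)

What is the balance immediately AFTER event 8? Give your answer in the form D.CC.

After 1 (withdraw($100)): balance=$900.00 total_interest=$0.00
After 2 (month_end (apply 2% monthly interest)): balance=$918.00 total_interest=$18.00
After 3 (deposit($500)): balance=$1418.00 total_interest=$18.00
After 4 (year_end (apply 10% annual interest)): balance=$1559.80 total_interest=$159.80
After 5 (month_end (apply 2% monthly interest)): balance=$1590.99 total_interest=$190.99
After 6 (deposit($50)): balance=$1640.99 total_interest=$190.99
After 7 (month_end (apply 2% monthly interest)): balance=$1673.80 total_interest=$223.80
After 8 (year_end (apply 10% annual interest)): balance=$1841.18 total_interest=$391.18

Answer: 1841.18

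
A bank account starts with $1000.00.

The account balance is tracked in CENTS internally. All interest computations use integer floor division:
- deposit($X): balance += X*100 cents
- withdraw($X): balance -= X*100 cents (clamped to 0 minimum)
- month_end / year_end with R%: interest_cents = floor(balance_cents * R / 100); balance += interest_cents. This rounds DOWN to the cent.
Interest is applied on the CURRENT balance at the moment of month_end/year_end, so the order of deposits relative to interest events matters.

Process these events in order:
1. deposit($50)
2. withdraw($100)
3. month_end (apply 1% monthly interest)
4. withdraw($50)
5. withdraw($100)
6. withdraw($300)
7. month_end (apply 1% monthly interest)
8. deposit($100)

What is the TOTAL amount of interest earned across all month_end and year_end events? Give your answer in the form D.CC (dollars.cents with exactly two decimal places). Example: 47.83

Answer: 14.59

Derivation:
After 1 (deposit($50)): balance=$1050.00 total_interest=$0.00
After 2 (withdraw($100)): balance=$950.00 total_interest=$0.00
After 3 (month_end (apply 1% monthly interest)): balance=$959.50 total_interest=$9.50
After 4 (withdraw($50)): balance=$909.50 total_interest=$9.50
After 5 (withdraw($100)): balance=$809.50 total_interest=$9.50
After 6 (withdraw($300)): balance=$509.50 total_interest=$9.50
After 7 (month_end (apply 1% monthly interest)): balance=$514.59 total_interest=$14.59
After 8 (deposit($100)): balance=$614.59 total_interest=$14.59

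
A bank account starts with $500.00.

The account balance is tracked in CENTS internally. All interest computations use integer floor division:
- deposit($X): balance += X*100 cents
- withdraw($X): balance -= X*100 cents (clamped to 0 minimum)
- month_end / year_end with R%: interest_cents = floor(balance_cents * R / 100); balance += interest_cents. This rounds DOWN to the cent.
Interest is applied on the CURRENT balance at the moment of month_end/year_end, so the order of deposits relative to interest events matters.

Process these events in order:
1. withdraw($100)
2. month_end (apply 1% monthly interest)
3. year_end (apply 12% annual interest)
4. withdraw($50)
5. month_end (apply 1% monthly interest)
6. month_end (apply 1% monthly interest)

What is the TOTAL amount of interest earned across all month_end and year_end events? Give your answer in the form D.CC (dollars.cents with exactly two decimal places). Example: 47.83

After 1 (withdraw($100)): balance=$400.00 total_interest=$0.00
After 2 (month_end (apply 1% monthly interest)): balance=$404.00 total_interest=$4.00
After 3 (year_end (apply 12% annual interest)): balance=$452.48 total_interest=$52.48
After 4 (withdraw($50)): balance=$402.48 total_interest=$52.48
After 5 (month_end (apply 1% monthly interest)): balance=$406.50 total_interest=$56.50
After 6 (month_end (apply 1% monthly interest)): balance=$410.56 total_interest=$60.56

Answer: 60.56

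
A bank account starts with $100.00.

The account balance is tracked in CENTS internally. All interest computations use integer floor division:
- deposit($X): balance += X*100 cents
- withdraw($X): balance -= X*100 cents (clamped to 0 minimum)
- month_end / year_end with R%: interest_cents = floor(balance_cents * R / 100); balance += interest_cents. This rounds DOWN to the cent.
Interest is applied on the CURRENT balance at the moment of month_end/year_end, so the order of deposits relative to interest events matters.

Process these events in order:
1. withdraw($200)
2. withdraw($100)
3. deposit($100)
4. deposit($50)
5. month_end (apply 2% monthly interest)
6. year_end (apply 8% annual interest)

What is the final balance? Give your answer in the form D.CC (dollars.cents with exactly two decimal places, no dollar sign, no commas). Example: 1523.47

After 1 (withdraw($200)): balance=$0.00 total_interest=$0.00
After 2 (withdraw($100)): balance=$0.00 total_interest=$0.00
After 3 (deposit($100)): balance=$100.00 total_interest=$0.00
After 4 (deposit($50)): balance=$150.00 total_interest=$0.00
After 5 (month_end (apply 2% monthly interest)): balance=$153.00 total_interest=$3.00
After 6 (year_end (apply 8% annual interest)): balance=$165.24 total_interest=$15.24

Answer: 165.24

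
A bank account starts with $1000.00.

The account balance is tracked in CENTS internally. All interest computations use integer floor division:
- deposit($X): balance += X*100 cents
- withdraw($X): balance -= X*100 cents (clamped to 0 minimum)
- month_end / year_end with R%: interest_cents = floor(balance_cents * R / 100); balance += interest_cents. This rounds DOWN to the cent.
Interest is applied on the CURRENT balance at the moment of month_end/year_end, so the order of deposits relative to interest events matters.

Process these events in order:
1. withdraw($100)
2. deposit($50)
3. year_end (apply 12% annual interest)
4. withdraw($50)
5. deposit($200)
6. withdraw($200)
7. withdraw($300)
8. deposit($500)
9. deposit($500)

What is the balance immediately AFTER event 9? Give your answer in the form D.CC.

Answer: 1714.00

Derivation:
After 1 (withdraw($100)): balance=$900.00 total_interest=$0.00
After 2 (deposit($50)): balance=$950.00 total_interest=$0.00
After 3 (year_end (apply 12% annual interest)): balance=$1064.00 total_interest=$114.00
After 4 (withdraw($50)): balance=$1014.00 total_interest=$114.00
After 5 (deposit($200)): balance=$1214.00 total_interest=$114.00
After 6 (withdraw($200)): balance=$1014.00 total_interest=$114.00
After 7 (withdraw($300)): balance=$714.00 total_interest=$114.00
After 8 (deposit($500)): balance=$1214.00 total_interest=$114.00
After 9 (deposit($500)): balance=$1714.00 total_interest=$114.00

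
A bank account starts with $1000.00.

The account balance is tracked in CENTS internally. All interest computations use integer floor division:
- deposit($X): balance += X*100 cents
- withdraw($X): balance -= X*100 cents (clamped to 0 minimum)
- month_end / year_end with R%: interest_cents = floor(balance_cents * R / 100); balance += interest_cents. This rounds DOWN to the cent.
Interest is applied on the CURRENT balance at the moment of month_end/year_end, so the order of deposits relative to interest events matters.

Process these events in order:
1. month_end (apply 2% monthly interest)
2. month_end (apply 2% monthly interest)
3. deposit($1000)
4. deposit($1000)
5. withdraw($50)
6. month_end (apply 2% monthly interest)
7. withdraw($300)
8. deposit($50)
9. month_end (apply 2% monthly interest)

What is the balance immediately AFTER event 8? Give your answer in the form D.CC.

After 1 (month_end (apply 2% monthly interest)): balance=$1020.00 total_interest=$20.00
After 2 (month_end (apply 2% monthly interest)): balance=$1040.40 total_interest=$40.40
After 3 (deposit($1000)): balance=$2040.40 total_interest=$40.40
After 4 (deposit($1000)): balance=$3040.40 total_interest=$40.40
After 5 (withdraw($50)): balance=$2990.40 total_interest=$40.40
After 6 (month_end (apply 2% monthly interest)): balance=$3050.20 total_interest=$100.20
After 7 (withdraw($300)): balance=$2750.20 total_interest=$100.20
After 8 (deposit($50)): balance=$2800.20 total_interest=$100.20

Answer: 2800.20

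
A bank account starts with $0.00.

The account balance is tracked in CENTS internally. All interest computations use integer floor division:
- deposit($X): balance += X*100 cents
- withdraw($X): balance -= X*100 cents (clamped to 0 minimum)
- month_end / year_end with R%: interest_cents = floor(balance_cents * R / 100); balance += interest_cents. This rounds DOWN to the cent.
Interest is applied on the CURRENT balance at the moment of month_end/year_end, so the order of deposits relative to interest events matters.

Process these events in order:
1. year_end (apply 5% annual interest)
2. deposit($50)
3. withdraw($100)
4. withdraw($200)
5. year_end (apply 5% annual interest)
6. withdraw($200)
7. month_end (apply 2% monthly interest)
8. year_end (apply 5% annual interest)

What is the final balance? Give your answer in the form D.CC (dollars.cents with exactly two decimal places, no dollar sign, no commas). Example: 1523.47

Answer: 0.00

Derivation:
After 1 (year_end (apply 5% annual interest)): balance=$0.00 total_interest=$0.00
After 2 (deposit($50)): balance=$50.00 total_interest=$0.00
After 3 (withdraw($100)): balance=$0.00 total_interest=$0.00
After 4 (withdraw($200)): balance=$0.00 total_interest=$0.00
After 5 (year_end (apply 5% annual interest)): balance=$0.00 total_interest=$0.00
After 6 (withdraw($200)): balance=$0.00 total_interest=$0.00
After 7 (month_end (apply 2% monthly interest)): balance=$0.00 total_interest=$0.00
After 8 (year_end (apply 5% annual interest)): balance=$0.00 total_interest=$0.00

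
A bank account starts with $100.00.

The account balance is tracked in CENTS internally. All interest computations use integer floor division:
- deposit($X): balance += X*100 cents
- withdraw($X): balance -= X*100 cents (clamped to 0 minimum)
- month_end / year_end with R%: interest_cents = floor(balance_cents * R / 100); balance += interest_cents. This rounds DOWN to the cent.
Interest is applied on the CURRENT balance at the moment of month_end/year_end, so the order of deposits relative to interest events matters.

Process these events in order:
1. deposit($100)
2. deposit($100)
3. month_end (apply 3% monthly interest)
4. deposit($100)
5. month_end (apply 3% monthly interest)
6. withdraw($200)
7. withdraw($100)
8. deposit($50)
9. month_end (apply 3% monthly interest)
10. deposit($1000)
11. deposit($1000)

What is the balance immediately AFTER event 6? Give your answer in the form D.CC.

Answer: 221.27

Derivation:
After 1 (deposit($100)): balance=$200.00 total_interest=$0.00
After 2 (deposit($100)): balance=$300.00 total_interest=$0.00
After 3 (month_end (apply 3% monthly interest)): balance=$309.00 total_interest=$9.00
After 4 (deposit($100)): balance=$409.00 total_interest=$9.00
After 5 (month_end (apply 3% monthly interest)): balance=$421.27 total_interest=$21.27
After 6 (withdraw($200)): balance=$221.27 total_interest=$21.27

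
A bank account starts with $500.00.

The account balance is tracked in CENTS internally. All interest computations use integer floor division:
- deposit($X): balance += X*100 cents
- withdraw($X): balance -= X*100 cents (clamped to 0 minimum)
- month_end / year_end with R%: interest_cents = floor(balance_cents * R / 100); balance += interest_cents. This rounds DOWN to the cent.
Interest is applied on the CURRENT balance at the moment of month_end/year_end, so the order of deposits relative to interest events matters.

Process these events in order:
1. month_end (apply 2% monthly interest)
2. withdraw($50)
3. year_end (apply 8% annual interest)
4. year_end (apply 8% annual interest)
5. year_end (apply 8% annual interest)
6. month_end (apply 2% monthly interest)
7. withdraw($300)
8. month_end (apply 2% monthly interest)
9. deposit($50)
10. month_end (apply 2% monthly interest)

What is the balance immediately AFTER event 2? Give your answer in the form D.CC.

After 1 (month_end (apply 2% monthly interest)): balance=$510.00 total_interest=$10.00
After 2 (withdraw($50)): balance=$460.00 total_interest=$10.00

Answer: 460.00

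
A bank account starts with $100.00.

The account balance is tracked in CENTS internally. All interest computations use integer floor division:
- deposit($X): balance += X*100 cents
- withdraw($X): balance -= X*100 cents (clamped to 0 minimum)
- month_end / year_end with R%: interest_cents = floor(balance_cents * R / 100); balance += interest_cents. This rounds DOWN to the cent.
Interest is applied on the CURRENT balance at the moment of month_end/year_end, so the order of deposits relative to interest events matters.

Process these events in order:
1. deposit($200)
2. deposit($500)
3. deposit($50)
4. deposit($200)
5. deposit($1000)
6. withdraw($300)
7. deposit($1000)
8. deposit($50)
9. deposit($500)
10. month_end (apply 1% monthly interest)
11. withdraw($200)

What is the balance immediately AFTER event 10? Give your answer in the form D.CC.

After 1 (deposit($200)): balance=$300.00 total_interest=$0.00
After 2 (deposit($500)): balance=$800.00 total_interest=$0.00
After 3 (deposit($50)): balance=$850.00 total_interest=$0.00
After 4 (deposit($200)): balance=$1050.00 total_interest=$0.00
After 5 (deposit($1000)): balance=$2050.00 total_interest=$0.00
After 6 (withdraw($300)): balance=$1750.00 total_interest=$0.00
After 7 (deposit($1000)): balance=$2750.00 total_interest=$0.00
After 8 (deposit($50)): balance=$2800.00 total_interest=$0.00
After 9 (deposit($500)): balance=$3300.00 total_interest=$0.00
After 10 (month_end (apply 1% monthly interest)): balance=$3333.00 total_interest=$33.00

Answer: 3333.00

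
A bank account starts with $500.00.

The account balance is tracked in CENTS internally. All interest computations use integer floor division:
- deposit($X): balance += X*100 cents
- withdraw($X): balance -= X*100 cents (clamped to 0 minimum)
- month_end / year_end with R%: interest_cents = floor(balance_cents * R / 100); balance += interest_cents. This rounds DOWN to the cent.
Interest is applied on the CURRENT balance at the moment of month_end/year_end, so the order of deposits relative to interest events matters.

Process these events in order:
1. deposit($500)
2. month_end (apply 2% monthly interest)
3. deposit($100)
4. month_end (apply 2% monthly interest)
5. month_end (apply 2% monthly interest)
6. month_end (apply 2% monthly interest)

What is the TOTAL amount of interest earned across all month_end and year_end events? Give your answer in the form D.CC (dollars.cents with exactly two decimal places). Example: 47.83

Answer: 88.54

Derivation:
After 1 (deposit($500)): balance=$1000.00 total_interest=$0.00
After 2 (month_end (apply 2% monthly interest)): balance=$1020.00 total_interest=$20.00
After 3 (deposit($100)): balance=$1120.00 total_interest=$20.00
After 4 (month_end (apply 2% monthly interest)): balance=$1142.40 total_interest=$42.40
After 5 (month_end (apply 2% monthly interest)): balance=$1165.24 total_interest=$65.24
After 6 (month_end (apply 2% monthly interest)): balance=$1188.54 total_interest=$88.54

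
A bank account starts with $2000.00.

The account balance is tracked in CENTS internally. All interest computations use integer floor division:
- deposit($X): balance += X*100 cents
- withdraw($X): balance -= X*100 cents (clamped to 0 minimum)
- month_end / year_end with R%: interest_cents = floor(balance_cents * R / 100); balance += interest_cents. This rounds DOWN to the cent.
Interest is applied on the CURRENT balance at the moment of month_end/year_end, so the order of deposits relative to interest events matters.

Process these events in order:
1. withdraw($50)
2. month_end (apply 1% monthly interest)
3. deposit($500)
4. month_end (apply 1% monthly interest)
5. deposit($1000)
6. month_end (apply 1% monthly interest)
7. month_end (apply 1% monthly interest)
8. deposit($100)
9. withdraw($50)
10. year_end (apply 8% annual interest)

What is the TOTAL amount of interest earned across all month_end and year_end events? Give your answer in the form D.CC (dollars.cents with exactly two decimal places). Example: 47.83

After 1 (withdraw($50)): balance=$1950.00 total_interest=$0.00
After 2 (month_end (apply 1% monthly interest)): balance=$1969.50 total_interest=$19.50
After 3 (deposit($500)): balance=$2469.50 total_interest=$19.50
After 4 (month_end (apply 1% monthly interest)): balance=$2494.19 total_interest=$44.19
After 5 (deposit($1000)): balance=$3494.19 total_interest=$44.19
After 6 (month_end (apply 1% monthly interest)): balance=$3529.13 total_interest=$79.13
After 7 (month_end (apply 1% monthly interest)): balance=$3564.42 total_interest=$114.42
After 8 (deposit($100)): balance=$3664.42 total_interest=$114.42
After 9 (withdraw($50)): balance=$3614.42 total_interest=$114.42
After 10 (year_end (apply 8% annual interest)): balance=$3903.57 total_interest=$403.57

Answer: 403.57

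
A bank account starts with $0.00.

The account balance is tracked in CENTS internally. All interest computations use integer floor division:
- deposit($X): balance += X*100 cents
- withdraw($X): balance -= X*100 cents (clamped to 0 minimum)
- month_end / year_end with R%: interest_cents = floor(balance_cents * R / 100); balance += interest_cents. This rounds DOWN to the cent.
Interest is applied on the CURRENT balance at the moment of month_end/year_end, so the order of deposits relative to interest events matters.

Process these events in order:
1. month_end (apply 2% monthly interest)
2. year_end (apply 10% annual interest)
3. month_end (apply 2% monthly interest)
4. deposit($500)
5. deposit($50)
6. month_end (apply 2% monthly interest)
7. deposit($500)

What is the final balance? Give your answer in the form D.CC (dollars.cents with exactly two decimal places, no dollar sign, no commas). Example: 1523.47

After 1 (month_end (apply 2% monthly interest)): balance=$0.00 total_interest=$0.00
After 2 (year_end (apply 10% annual interest)): balance=$0.00 total_interest=$0.00
After 3 (month_end (apply 2% monthly interest)): balance=$0.00 total_interest=$0.00
After 4 (deposit($500)): balance=$500.00 total_interest=$0.00
After 5 (deposit($50)): balance=$550.00 total_interest=$0.00
After 6 (month_end (apply 2% monthly interest)): balance=$561.00 total_interest=$11.00
After 7 (deposit($500)): balance=$1061.00 total_interest=$11.00

Answer: 1061.00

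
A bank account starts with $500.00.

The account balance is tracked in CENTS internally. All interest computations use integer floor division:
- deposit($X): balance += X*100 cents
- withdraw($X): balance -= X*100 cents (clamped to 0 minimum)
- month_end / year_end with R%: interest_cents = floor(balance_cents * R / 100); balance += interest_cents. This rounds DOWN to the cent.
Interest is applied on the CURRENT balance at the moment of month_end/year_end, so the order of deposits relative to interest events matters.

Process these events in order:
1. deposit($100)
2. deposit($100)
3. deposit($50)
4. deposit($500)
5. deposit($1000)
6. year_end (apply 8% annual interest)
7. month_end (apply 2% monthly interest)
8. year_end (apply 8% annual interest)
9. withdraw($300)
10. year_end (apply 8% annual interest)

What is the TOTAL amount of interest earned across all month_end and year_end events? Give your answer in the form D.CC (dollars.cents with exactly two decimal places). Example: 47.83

Answer: 617.03

Derivation:
After 1 (deposit($100)): balance=$600.00 total_interest=$0.00
After 2 (deposit($100)): balance=$700.00 total_interest=$0.00
After 3 (deposit($50)): balance=$750.00 total_interest=$0.00
After 4 (deposit($500)): balance=$1250.00 total_interest=$0.00
After 5 (deposit($1000)): balance=$2250.00 total_interest=$0.00
After 6 (year_end (apply 8% annual interest)): balance=$2430.00 total_interest=$180.00
After 7 (month_end (apply 2% monthly interest)): balance=$2478.60 total_interest=$228.60
After 8 (year_end (apply 8% annual interest)): balance=$2676.88 total_interest=$426.88
After 9 (withdraw($300)): balance=$2376.88 total_interest=$426.88
After 10 (year_end (apply 8% annual interest)): balance=$2567.03 total_interest=$617.03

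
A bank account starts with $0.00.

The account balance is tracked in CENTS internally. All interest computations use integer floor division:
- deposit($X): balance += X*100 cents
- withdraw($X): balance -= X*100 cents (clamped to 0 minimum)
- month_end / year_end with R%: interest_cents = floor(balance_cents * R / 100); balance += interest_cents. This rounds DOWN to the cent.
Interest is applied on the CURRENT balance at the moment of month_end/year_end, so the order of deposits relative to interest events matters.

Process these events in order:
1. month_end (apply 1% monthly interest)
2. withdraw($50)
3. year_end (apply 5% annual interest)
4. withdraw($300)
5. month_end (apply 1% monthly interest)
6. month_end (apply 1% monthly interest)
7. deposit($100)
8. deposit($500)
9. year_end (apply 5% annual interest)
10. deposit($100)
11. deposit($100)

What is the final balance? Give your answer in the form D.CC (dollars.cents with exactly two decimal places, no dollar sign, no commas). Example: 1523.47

Answer: 830.00

Derivation:
After 1 (month_end (apply 1% monthly interest)): balance=$0.00 total_interest=$0.00
After 2 (withdraw($50)): balance=$0.00 total_interest=$0.00
After 3 (year_end (apply 5% annual interest)): balance=$0.00 total_interest=$0.00
After 4 (withdraw($300)): balance=$0.00 total_interest=$0.00
After 5 (month_end (apply 1% monthly interest)): balance=$0.00 total_interest=$0.00
After 6 (month_end (apply 1% monthly interest)): balance=$0.00 total_interest=$0.00
After 7 (deposit($100)): balance=$100.00 total_interest=$0.00
After 8 (deposit($500)): balance=$600.00 total_interest=$0.00
After 9 (year_end (apply 5% annual interest)): balance=$630.00 total_interest=$30.00
After 10 (deposit($100)): balance=$730.00 total_interest=$30.00
After 11 (deposit($100)): balance=$830.00 total_interest=$30.00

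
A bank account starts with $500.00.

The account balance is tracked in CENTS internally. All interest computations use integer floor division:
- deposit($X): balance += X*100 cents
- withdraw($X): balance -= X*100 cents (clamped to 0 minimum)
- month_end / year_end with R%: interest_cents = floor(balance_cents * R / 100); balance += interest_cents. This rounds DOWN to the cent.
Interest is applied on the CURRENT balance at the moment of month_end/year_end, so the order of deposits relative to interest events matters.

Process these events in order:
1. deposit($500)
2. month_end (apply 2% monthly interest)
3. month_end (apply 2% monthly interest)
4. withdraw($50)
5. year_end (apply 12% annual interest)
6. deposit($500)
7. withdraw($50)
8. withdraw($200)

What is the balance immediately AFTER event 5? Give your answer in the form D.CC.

Answer: 1109.24

Derivation:
After 1 (deposit($500)): balance=$1000.00 total_interest=$0.00
After 2 (month_end (apply 2% monthly interest)): balance=$1020.00 total_interest=$20.00
After 3 (month_end (apply 2% monthly interest)): balance=$1040.40 total_interest=$40.40
After 4 (withdraw($50)): balance=$990.40 total_interest=$40.40
After 5 (year_end (apply 12% annual interest)): balance=$1109.24 total_interest=$159.24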